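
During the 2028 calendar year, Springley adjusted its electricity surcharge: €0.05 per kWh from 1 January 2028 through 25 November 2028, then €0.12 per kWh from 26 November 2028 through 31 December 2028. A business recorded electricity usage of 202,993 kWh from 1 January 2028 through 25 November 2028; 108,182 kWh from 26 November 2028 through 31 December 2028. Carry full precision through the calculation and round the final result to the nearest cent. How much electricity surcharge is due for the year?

€23,131.49

1 January – 25 November 2028: 202,993 kWh at €0.05/kWh → €10,149.65
26 November – 31 December 2028: 108,182 kWh at €0.12/kWh → €12,981.84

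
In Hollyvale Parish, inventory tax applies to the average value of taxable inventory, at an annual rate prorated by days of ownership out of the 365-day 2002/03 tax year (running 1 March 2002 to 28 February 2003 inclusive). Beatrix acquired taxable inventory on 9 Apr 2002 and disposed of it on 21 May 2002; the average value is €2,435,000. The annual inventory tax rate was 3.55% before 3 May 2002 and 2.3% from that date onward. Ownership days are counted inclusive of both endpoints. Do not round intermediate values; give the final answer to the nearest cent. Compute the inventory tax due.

9 Apr – 2 May 2002: 24 days at 3.55% → €2,435,000 × 3.55% × 24/365 = €5,683.8904
3 May – 21 May 2002: 19 days at 2.3% → €2,435,000 × 2.3% × 19/365 = €2,915.3288
Total = €8,599.2192

€8,599.22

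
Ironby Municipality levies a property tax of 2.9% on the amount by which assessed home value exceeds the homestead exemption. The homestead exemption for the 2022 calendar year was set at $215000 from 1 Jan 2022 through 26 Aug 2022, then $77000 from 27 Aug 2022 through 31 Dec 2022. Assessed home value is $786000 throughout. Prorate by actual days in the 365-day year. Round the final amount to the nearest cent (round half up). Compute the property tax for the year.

$17951.48

1 Jan – 26 Aug 2022: 238 days, exemption $215000 → ($786000 − $215000) × 2.9% × 238/365 = $10797.3753
27 Aug – 31 Dec 2022: 127 days, exemption $77000 → ($786000 − $77000) × 2.9% × 127/365 = $7154.1014
Total = $17951.4767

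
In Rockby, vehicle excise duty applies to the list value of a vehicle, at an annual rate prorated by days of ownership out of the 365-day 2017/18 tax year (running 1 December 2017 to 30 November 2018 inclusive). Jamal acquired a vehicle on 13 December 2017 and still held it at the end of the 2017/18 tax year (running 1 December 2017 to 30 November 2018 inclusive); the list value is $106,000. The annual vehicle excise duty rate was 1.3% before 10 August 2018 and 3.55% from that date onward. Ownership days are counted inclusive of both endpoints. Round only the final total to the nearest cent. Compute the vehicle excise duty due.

13 December 2017 – 9 August 2018: 240 days at 1.3% → $106,000 × 1.3% × 240/365 = $906.0822
10 August – 30 November 2018: 113 days at 3.55% → $106,000 × 3.55% × 113/365 = $1,164.9836
Total = $2,071.0658

$2,071.07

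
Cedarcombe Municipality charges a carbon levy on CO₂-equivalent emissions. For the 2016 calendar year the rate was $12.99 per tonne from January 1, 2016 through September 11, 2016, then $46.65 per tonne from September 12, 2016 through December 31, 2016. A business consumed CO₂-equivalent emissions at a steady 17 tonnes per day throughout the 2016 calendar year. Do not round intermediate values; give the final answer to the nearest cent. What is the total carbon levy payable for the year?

January 1 – September 11, 2016: 255 days × 17 tonnes/day = 4,335 tonnes at $12.99/tonne → $56311.65
September 12 – December 31, 2016: 111 days × 17 tonnes/day = 1,887 tonnes at $46.65/tonne → $88028.55

$144340.20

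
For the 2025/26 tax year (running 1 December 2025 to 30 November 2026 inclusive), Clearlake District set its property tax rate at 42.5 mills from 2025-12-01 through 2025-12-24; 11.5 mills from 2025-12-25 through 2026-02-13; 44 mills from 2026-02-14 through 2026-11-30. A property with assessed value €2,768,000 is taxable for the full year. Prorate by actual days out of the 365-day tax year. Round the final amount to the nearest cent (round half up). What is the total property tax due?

2025-12-01 to 2025-12-24: 24 days at 42.5 mills → €2,768,000 × 4.25% × 24/365 = €7,735.2329
2025-12-25 to 2026-02-13: 51 days at 11.5 mills → €2,768,000 × 1.15% × 51/365 = €4,447.7589
2026-02-14 to 2026-11-30: 290 days at 44 mills → €2,768,000 × 4.4% × 290/365 = €96,766.2466
Total = €108,949.2384

€108,949.24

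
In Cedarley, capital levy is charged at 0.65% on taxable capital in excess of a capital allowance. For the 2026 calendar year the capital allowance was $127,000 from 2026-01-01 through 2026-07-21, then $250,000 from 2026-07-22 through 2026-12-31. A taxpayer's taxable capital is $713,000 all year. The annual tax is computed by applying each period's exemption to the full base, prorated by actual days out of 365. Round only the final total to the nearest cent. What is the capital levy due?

$3,451.96

2026-01-01 to 2026-07-21: 202 days, exemption $127,000 → ($713,000 − $127,000) × 0.65% × 202/365 = $2,107.9945
2026-07-22 to 2026-12-31: 163 days, exemption $250,000 → ($713,000 − $250,000) × 0.65% × 163/365 = $1,343.9685
Total = $3,451.9630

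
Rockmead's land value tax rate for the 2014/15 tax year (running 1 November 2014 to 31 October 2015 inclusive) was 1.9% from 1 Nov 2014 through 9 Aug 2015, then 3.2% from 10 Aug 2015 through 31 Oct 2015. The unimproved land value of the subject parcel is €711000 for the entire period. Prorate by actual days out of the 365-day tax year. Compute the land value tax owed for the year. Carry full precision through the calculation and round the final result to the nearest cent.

1 Nov 2014 – 9 Aug 2015: 282 days at 1.9% → €711000 × 1.9% × 282/365 = €10437.0904
10 Aug – 31 Oct 2015: 83 days at 3.2% → €711000 × 3.2% × 83/365 = €5173.7425
Total = €15610.8329

€15610.83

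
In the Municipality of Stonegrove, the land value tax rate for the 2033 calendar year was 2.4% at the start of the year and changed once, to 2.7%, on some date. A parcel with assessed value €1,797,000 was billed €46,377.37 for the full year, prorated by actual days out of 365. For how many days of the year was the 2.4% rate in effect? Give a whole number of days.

Let d = days at the first rate; then 365 − d days at the second rate.
€1,797,000 × [2.4%·d + 2.7%·(365−d)] / 365 = €46,377.37
Solving gives d = 145, so the new rate took effect on May 26, 2033.

145 days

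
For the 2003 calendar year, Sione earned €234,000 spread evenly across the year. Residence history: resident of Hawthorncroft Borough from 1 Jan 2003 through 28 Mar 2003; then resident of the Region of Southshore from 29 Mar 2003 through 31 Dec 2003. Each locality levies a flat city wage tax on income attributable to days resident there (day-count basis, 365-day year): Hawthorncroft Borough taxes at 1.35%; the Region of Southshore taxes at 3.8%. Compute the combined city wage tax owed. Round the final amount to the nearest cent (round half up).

Hawthorncroft Borough, 1 Jan – 28 Mar 2003: 87 days → €234,000 × 1.35% × 87/365 = €752.9671
The Region of Southshore, 29 Mar – 31 Dec 2003: 278 days → €234,000 × 3.8% × 278/365 = €6,772.5370
Total = €7,525.5041

€7,525.50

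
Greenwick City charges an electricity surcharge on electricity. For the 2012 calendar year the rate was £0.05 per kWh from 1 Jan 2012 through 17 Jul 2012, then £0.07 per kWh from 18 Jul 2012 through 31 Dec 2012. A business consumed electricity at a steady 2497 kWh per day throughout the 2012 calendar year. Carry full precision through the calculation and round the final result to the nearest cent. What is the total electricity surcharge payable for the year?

1 Jan – 17 Jul 2012: 199 days × 2497 kWh/day = 496,903 kWh at £0.05/kWh → £24,845.15
18 Jul – 31 Dec 2012: 167 days × 2497 kWh/day = 416,999 kWh at £0.07/kWh → £29,189.93

£54,035.08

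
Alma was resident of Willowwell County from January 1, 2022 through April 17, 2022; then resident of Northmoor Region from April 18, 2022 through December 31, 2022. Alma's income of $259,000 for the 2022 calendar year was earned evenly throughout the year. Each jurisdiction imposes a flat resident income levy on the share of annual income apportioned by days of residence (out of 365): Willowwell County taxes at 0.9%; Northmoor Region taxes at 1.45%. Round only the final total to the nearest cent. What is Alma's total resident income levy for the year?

Willowwell County, January 1 – April 17, 2022: 107 days → $259,000 × 0.9% × 107/365 = $683.3342
Northmoor Region, April 18 – December 31, 2022: 258 days → $259,000 × 1.45% × 258/365 = $2,654.5726
Total = $3,337.9068

$3,337.91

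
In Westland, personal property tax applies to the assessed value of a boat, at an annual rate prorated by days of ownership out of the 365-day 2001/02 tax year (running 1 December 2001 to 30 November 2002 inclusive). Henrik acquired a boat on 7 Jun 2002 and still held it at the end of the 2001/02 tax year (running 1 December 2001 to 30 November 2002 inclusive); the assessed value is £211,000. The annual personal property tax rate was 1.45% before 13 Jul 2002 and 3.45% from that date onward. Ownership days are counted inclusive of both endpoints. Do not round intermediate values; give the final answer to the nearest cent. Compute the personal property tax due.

£3,113.84

7 Jun – 12 Jul 2002: 36 days at 1.45% → £211,000 × 1.45% × 36/365 = £301.7589
13 Jul – 30 Nov 2002: 141 days at 3.45% → £211,000 × 3.45% × 141/365 = £2,812.0808
Total = £3,113.8397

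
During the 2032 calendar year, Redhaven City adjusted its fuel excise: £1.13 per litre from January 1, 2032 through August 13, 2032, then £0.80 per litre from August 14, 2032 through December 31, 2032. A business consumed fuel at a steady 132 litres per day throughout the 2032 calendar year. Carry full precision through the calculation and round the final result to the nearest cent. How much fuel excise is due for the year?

January 1 – August 13, 2032: 226 days × 132 litres/day = 29,832 litres at £1.13/litre → £33,710.16
August 14 – December 31, 2032: 140 days × 132 litres/day = 18,480 litres at £0.80/litre → £14,784.00

£48,494.16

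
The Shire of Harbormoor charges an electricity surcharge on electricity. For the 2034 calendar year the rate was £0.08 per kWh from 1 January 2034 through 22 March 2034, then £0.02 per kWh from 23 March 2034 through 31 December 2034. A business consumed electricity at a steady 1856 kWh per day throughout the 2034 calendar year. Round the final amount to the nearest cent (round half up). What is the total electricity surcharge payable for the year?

£22568.96

1 January – 22 March 2034: 81 days × 1856 kWh/day = 150,336 kWh at £0.08/kWh → £12026.88
23 March – 31 December 2034: 284 days × 1856 kWh/day = 527,104 kWh at £0.02/kWh → £10542.08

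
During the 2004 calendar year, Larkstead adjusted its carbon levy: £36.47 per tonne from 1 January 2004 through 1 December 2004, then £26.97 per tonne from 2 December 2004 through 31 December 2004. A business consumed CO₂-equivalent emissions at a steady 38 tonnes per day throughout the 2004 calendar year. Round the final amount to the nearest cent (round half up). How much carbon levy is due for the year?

1 January – 1 December 2004: 336 days × 38 tonnes/day = 12,768 tonnes at £36.47/tonne → £465,648.96
2 December – 31 December 2004: 30 days × 38 tonnes/day = 1,140 tonnes at £26.97/tonne → £30,745.80

£496,394.76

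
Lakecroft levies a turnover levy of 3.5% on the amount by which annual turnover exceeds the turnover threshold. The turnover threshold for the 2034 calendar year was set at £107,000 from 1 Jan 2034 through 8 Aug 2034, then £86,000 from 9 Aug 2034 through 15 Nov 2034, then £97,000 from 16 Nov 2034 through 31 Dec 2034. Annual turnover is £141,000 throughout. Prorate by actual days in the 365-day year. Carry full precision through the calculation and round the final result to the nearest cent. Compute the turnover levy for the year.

£1,433.47

1 Jan – 8 Aug 2034: 220 days, exemption £107,000 → (£141,000 − £107,000) × 3.5% × 220/365 = £717.2603
9 Aug – 15 Nov 2034: 99 days, exemption £86,000 → (£141,000 − £86,000) × 3.5% × 99/365 = £522.1233
16 Nov – 31 Dec 2034: 46 days, exemption £97,000 → (£141,000 − £97,000) × 3.5% × 46/365 = £194.0822
Total = £1,433.4658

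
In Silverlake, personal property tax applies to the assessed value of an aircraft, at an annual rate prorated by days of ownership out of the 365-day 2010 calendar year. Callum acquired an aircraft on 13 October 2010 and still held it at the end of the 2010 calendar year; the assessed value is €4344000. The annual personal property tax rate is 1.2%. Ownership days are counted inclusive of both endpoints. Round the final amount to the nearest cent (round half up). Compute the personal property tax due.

€11425.32

Days held (13 October – 31 December 2010): 80 out of 365
Tax = €4344000 × 1.2% × 80/365 = €11425.3151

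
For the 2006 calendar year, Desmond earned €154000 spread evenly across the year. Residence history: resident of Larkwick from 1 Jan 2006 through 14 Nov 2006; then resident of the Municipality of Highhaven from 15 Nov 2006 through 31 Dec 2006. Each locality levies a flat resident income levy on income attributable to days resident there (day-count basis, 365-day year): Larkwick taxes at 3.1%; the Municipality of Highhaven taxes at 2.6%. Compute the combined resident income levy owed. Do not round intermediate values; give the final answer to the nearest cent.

Larkwick, 1 Jan – 14 Nov 2006: 318 days → €154000 × 3.1% × 318/365 = €4159.2658
The Municipality of Highhaven, 15 Nov – 31 Dec 2006: 47 days → €154000 × 2.6% × 47/365 = €515.5836
Total = €4674.8493

€4674.85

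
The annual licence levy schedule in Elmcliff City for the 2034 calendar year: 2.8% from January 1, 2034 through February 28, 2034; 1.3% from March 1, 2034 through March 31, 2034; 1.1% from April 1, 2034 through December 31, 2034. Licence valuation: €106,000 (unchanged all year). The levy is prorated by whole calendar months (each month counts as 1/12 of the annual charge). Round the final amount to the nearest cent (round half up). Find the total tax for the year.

€1,484.00

January 1 – February 28, 2034: 2 months at 2.8% → €106,000 × 2.8% × 2/12 = €494.6667
March 1 – March 31, 2034: 1 month at 1.3% → €106,000 × 1.3% × 1/12 = €114.8333
April 1 – December 31, 2034: 9 months at 1.1% → €106,000 × 1.1% × 9/12 = €874.5000
Total = €1,484.0000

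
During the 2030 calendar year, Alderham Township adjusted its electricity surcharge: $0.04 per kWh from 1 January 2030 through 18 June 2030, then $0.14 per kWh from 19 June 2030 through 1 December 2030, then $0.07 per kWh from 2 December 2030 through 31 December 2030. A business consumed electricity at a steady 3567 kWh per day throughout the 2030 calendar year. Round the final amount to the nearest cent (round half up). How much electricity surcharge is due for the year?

$114500.70

1 January – 18 June 2030: 169 days × 3567 kWh/day = 602,823 kWh at $0.04/kWh → $24112.92
19 June – 1 December 2030: 166 days × 3567 kWh/day = 592,122 kWh at $0.14/kWh → $82897.08
2 December – 31 December 2030: 30 days × 3567 kWh/day = 107,010 kWh at $0.07/kWh → $7490.70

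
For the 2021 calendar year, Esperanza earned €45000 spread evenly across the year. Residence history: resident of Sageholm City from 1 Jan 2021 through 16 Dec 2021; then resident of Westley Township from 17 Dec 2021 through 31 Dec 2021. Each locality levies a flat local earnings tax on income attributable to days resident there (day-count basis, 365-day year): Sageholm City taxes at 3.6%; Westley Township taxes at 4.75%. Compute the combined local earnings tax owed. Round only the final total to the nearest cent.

€1641.27

Sageholm City, 1 Jan – 16 Dec 2021: 350 days → €45000 × 3.6% × 350/365 = €1553.4247
Westley Township, 17 Dec – 31 Dec 2021: 15 days → €45000 × 4.75% × 15/365 = €87.8425
Total = €1641.2671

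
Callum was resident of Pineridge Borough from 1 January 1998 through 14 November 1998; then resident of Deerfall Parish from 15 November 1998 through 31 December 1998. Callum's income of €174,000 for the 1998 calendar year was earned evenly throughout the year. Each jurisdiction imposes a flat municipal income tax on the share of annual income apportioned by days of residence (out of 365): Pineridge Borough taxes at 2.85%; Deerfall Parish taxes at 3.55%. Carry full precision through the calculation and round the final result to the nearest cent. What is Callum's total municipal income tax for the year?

Pineridge Borough, 1 January – 14 November 1998: 318 days → €174,000 × 2.85% × 318/365 = €4,320.4438
Deerfall Parish, 15 November – 31 December 1998: 47 days → €174,000 × 3.55% × 47/365 = €795.3945
Total = €5,115.8384

€5,115.84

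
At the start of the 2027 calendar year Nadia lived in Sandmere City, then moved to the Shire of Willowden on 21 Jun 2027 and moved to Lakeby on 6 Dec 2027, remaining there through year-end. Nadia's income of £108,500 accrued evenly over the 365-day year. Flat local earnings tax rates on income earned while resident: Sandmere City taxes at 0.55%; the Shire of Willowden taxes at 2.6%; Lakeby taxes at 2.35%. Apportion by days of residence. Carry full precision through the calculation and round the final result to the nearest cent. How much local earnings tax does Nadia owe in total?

Sandmere City, 1 Jan – 20 Jun 2027: 171 days → £108,500 × 0.55% × 171/365 = £279.5733
The Shire of Willowden, 21 Jun – 5 Dec 2027: 168 days → £108,500 × 2.6% × 168/365 = £1,298.4329
Lakeby, 6 Dec – 31 Dec 2027: 26 days → £108,500 × 2.35% × 26/365 = £181.6260
Total = £1,759.6322

£1,759.63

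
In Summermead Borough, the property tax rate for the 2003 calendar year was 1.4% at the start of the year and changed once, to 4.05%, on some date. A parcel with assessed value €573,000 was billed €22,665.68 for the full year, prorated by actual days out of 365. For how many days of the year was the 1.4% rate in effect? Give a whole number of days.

13 days

Let d = days at the first rate; then 365 − d days at the second rate.
€573,000 × [1.4%·d + 4.05%·(365−d)] / 365 = €22,665.68
Solving gives d = 13, so the new rate took effect on January 14, 2003.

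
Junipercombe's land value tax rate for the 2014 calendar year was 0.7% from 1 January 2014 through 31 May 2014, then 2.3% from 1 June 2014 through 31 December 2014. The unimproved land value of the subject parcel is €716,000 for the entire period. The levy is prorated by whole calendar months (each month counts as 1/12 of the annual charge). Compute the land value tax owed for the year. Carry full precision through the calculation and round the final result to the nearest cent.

1 January – 31 May 2014: 5 months at 0.7% → €716,000 × 0.7% × 5/12 = €2,088.3333
1 June – 31 December 2014: 7 months at 2.3% → €716,000 × 2.3% × 7/12 = €9,606.3333
Total = €11,694.6667

€11,694.67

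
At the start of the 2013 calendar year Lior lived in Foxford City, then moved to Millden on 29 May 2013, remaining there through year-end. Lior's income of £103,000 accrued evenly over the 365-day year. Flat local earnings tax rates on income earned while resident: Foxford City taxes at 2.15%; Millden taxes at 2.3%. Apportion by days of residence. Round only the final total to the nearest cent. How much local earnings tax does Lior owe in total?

£2,306.35

Foxford City, 1 January – 28 May 2013: 148 days → £103,000 × 2.15% × 148/365 = £897.9342
Millden, 29 May – 31 December 2013: 217 days → £103,000 × 2.3% × 217/365 = £1,408.4192
Total = £2,306.3534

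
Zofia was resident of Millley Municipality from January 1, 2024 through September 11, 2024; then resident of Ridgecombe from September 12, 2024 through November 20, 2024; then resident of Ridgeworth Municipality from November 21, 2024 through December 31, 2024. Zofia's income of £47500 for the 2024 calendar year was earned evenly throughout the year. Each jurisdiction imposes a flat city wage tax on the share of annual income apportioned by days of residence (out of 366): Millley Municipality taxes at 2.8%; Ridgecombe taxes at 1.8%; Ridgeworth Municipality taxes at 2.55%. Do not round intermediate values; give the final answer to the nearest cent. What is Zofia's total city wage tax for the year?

£1225.85

Millley Municipality, January 1 – September 11, 2024: 255 days → £47500 × 2.8% × 255/366 = £926.6393
Ridgecombe, September 12 – November 20, 2024: 70 days → £47500 × 1.8% × 70/366 = £163.5246
Ridgeworth Municipality, November 21 – December 31, 2024: 41 days → £47500 × 2.55% × 41/366 = £135.6865
Total = £1225.8504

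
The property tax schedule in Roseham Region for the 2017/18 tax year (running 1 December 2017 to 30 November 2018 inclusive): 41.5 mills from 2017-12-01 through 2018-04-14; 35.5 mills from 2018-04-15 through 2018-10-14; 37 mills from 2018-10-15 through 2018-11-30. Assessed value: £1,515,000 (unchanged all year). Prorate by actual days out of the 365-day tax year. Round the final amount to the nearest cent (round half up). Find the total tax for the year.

£57,437.18

2017-12-01 to 2018-04-14: 135 days at 41.5 mills → £1,515,000 × 4.15% × 135/365 = £23,254.2123
2018-04-15 to 2018-10-14: 183 days at 35.5 mills → £1,515,000 × 3.55% × 183/365 = £26,964.9247
2018-10-15 to 2018-11-30: 47 days at 37 mills → £1,515,000 × 3.7% × 47/365 = £7,218.0411
Total = £57,437.1781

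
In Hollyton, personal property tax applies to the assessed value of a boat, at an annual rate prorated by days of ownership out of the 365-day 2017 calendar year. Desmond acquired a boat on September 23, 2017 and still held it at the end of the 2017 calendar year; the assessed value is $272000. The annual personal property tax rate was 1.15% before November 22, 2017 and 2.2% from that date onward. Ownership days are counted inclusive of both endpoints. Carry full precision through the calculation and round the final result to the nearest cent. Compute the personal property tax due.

September 23 – November 21, 2017: 60 days at 1.15% → $272000 × 1.15% × 60/365 = $514.1918
November 22 – December 31, 2017: 40 days at 2.2% → $272000 × 2.2% × 40/365 = $655.7808
Total = $1169.9726

$1169.97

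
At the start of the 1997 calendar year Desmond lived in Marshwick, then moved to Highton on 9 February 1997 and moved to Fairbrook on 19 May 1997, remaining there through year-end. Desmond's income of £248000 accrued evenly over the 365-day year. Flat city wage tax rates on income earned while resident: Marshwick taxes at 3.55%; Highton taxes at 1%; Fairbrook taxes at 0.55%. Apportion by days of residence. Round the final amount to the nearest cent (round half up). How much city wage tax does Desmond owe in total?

£2461.65

Marshwick, 1 January – 8 February 1997: 39 days → £248000 × 3.55% × 39/365 = £940.7014
Highton, 9 February – 18 May 1997: 99 days → £248000 × 1% × 99/365 = £672.6575
Fairbrook, 19 May – 31 December 1997: 227 days → £248000 × 0.55% × 227/365 = £848.2959
Total = £2461.6548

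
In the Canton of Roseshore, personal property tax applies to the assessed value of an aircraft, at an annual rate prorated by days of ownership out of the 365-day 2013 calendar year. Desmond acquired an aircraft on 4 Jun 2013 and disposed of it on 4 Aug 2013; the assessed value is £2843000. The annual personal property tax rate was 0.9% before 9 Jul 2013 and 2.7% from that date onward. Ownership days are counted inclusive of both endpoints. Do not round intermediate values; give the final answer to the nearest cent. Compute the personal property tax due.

£8131.76

4 Jun – 8 Jul 2013: 35 days at 0.9% → £2843000 × 0.9% × 35/365 = £2453.5479
9 Jul – 4 Aug 2013: 27 days at 2.7% → £2843000 × 2.7% × 27/365 = £5678.2110
Total = £8131.7589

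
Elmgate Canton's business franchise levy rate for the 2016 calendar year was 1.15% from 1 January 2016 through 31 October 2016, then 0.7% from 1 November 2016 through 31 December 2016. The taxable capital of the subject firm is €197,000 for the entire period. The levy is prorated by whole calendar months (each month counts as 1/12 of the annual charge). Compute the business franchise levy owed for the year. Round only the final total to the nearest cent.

€2,117.75

1 January – 31 October 2016: 10 months at 1.15% → €197,000 × 1.15% × 10/12 = €1,887.9167
1 November – 31 December 2016: 2 months at 0.7% → €197,000 × 0.7% × 2/12 = €229.8333
Total = €2,117.7500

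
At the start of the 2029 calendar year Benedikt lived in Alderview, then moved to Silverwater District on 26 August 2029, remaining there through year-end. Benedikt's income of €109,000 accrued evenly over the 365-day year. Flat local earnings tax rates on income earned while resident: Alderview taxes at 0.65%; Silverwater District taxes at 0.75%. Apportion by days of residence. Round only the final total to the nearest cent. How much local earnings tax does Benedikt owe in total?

€746.72

Alderview, 1 January – 25 August 2029: 237 days → €109,000 × 0.65% × 237/365 = €460.0397
Silverwater District, 26 August – 31 December 2029: 128 days → €109,000 × 0.75% × 128/365 = €286.6849
Total = €746.7247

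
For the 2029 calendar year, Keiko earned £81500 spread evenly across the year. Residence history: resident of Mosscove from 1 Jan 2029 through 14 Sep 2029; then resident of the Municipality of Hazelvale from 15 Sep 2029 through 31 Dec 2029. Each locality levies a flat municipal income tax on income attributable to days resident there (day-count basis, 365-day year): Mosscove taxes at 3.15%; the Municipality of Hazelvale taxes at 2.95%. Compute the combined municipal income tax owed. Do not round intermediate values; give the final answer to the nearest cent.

Mosscove, 1 Jan – 14 Sep 2029: 257 days → £81500 × 3.15% × 257/365 = £1807.6253
The Municipality of Hazelvale, 15 Sep – 31 Dec 2029: 108 days → £81500 × 2.95% × 108/365 = £711.3945
Total = £2519.0199

£2519.02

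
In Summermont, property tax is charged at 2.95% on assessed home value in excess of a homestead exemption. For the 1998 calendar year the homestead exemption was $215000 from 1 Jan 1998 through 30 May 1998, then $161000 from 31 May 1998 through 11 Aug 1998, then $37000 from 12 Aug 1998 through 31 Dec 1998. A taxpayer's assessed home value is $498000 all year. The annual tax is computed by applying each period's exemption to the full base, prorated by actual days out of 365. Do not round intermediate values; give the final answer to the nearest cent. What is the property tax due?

1 Jan – 30 May 1998: 150 days, exemption $215000 → ($498000 − $215000) × 2.95% × 150/365 = $3430.8904
31 May – 11 Aug 1998: 73 days, exemption $161000 → ($498000 − $161000) × 2.95% × 73/365 = $1988.3000
12 Aug – 31 Dec 1998: 142 days, exemption $37000 → ($498000 − $37000) × 2.95% × 142/365 = $5290.7644
Total = $10709.9548

$10709.95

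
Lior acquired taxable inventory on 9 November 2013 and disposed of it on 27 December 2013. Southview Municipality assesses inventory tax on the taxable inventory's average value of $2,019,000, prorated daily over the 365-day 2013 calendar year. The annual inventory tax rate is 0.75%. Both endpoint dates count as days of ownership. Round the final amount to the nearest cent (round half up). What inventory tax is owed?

Days held (9 November – 27 December 2013): 49 out of 365
Tax = $2,019,000 × 0.75% × 49/365 = $2,032.8288

$2,032.83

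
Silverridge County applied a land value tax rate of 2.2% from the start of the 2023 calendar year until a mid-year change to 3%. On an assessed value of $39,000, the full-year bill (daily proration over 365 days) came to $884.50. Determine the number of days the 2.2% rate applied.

Let d = days at the first rate; then 365 − d days at the second rate.
$39,000 × [2.2%·d + 3%·(365−d)] / 365 = $884.50
Solving gives d = 334, so the new rate took effect on 1 Dec 2023.

334 days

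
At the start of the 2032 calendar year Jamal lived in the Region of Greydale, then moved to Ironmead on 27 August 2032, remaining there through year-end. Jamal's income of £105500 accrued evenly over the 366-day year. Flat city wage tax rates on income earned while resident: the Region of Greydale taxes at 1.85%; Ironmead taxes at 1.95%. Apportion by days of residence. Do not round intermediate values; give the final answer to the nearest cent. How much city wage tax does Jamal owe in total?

The Region of Greydale, 1 January – 26 August 2032: 239 days → £105500 × 1.85% × 239/366 = £1274.5034
Ironmead, 27 August – 31 December 2032: 127 days → £105500 × 1.95% × 127/366 = £713.8545
Total = £1988.3579

£1988.36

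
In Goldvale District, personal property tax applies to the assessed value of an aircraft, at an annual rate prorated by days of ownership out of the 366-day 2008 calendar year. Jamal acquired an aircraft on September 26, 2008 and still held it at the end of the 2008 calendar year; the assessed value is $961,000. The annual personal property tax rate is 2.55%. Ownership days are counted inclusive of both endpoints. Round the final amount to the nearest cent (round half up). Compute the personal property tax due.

$6,494.63

Days held (September 26 – December 31, 2008): 97 out of 366
Tax = $961,000 × 2.55% × 97/366 = $6,494.6270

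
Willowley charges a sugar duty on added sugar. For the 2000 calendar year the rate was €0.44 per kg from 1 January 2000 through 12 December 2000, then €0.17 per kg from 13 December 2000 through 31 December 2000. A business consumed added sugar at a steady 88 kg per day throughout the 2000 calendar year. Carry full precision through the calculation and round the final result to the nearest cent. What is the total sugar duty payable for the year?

€13,720.08

1 January – 12 December 2000: 347 days × 88 kg/day = 30,536 kg at €0.44/kg → €13,435.84
13 December – 31 December 2000: 19 days × 88 kg/day = 1,672 kg at €0.17/kg → €284.24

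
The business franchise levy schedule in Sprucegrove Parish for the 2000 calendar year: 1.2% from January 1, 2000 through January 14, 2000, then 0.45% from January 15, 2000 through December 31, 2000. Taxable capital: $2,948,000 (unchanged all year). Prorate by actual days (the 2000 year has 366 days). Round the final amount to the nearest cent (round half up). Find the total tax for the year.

January 1 – January 14, 2000: 14 days at 1.2% → $2,948,000 × 1.2% × 14/366 = $1,353.1803
January 15 – December 31, 2000: 352 days at 0.45% → $2,948,000 × 0.45% × 352/366 = $12,758.5574
Total = $14,111.7377

$14,111.74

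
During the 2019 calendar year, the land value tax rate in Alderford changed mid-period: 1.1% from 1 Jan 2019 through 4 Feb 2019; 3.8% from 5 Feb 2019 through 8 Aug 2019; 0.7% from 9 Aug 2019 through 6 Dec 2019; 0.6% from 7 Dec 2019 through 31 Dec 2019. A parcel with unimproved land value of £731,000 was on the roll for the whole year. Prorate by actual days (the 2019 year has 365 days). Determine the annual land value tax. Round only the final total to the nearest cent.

£16,833.03

1 Jan – 4 Feb 2019: 35 days at 1.1% → £731,000 × 1.1% × 35/365 = £771.0548
5 Feb – 8 Aug 2019: 185 days at 3.8% → £731,000 × 3.8% × 185/365 = £14,079.2603
9 Aug – 6 Dec 2019: 120 days at 0.7% → £731,000 × 0.7% × 120/365 = £1,682.3014
7 Dec – 31 Dec 2019: 25 days at 0.6% → £731,000 × 0.6% × 25/365 = £300.4110
Total = £16,833.0274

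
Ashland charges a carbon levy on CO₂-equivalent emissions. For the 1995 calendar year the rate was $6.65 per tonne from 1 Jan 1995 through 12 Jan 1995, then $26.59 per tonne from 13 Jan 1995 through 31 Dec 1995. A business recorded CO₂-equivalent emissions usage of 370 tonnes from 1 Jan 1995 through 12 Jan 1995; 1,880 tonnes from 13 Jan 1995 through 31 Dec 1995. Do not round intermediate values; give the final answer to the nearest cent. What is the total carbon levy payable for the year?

1 Jan – 12 Jan 1995: 370 tonnes at $6.65/tonne → $2,460.50
13 Jan – 31 Dec 1995: 1,880 tonnes at $26.59/tonne → $49,989.20

$52,449.70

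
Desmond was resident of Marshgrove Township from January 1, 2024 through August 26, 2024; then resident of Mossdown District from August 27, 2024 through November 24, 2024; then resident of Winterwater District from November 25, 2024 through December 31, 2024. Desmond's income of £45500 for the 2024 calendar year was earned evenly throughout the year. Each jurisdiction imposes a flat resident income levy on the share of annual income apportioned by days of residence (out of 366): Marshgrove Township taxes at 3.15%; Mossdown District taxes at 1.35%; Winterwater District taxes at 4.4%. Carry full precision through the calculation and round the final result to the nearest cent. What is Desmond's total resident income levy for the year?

Marshgrove Township, January 1 – August 26, 2024: 239 days → £45500 × 3.15% × 239/366 = £935.9201
Mossdown District, August 27 – November 24, 2024: 90 days → £45500 × 1.35% × 90/366 = £151.0451
Winterwater District, November 25 – December 31, 2024: 37 days → £45500 × 4.4% × 37/366 = £202.3880
Total = £1289.3531

£1289.35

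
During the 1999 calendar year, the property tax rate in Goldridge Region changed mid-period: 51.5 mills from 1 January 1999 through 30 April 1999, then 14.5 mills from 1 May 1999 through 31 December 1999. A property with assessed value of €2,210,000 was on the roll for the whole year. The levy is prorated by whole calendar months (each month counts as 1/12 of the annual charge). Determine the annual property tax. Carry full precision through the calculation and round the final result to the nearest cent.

1 January – 30 April 1999: 4 months at 51.5 mills → €2,210,000 × 5.15% × 4/12 = €37,938.3333
1 May – 31 December 1999: 8 months at 14.5 mills → €2,210,000 × 1.45% × 8/12 = €21,363.3333
Total = €59,301.6667

€59,301.67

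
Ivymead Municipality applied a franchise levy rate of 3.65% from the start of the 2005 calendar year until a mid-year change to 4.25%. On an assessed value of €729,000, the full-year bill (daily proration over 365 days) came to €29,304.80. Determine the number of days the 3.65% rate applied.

140 days

Let d = days at the first rate; then 365 − d days at the second rate.
€729,000 × [3.65%·d + 4.25%·(365−d)] / 365 = €29,304.80
Solving gives d = 140, so the new rate took effect on May 21, 2005.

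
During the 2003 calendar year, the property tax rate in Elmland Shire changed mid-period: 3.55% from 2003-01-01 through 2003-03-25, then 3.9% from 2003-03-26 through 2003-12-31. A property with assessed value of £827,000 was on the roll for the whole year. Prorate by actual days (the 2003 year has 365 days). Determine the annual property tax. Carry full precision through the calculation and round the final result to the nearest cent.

£31,586.87

2003-01-01 to 2003-03-25: 84 days at 3.55% → £827,000 × 3.55% × 84/365 = £6,756.4767
2003-03-26 to 2003-12-31: 281 days at 3.9% → £827,000 × 3.9% × 281/365 = £24,830.3918
Total = £31,586.8685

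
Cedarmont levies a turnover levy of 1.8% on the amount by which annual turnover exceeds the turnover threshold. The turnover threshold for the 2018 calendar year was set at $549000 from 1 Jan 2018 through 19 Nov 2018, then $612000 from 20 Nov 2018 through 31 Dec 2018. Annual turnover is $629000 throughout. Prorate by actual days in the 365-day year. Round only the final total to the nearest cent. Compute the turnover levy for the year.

1 Jan – 19 Nov 2018: 323 days, exemption $549000 → ($629000 − $549000) × 1.8% × 323/365 = $1274.3014
20 Nov – 31 Dec 2018: 42 days, exemption $612000 → ($629000 − $612000) × 1.8% × 42/365 = $35.2110
Total = $1309.5123

$1309.51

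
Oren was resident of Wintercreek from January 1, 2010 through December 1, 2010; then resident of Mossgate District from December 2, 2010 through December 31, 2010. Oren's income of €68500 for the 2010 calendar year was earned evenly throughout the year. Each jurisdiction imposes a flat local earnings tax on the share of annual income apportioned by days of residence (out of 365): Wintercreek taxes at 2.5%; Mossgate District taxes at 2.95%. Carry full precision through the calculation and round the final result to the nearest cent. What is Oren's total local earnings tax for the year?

€1737.84

Wintercreek, January 1 – December 1, 2010: 335 days → €68500 × 2.5% × 335/365 = €1571.7466
Mossgate District, December 2 – December 31, 2010: 30 days → €68500 × 2.95% × 30/365 = €166.0890
Total = €1737.8356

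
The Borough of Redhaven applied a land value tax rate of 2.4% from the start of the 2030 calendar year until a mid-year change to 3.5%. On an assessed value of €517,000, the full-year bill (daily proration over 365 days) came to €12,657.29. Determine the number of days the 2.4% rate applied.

Let d = days at the first rate; then 365 − d days at the second rate.
€517,000 × [2.4%·d + 3.5%·(365−d)] / 365 = €12,657.29
Solving gives d = 349, so the new rate took effect on 16 December 2030.

349 days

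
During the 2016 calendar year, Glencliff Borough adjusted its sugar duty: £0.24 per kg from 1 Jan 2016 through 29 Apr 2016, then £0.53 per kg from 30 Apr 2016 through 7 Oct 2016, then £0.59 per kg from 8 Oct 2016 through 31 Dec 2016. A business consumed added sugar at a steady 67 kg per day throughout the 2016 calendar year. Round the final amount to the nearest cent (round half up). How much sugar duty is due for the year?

1 Jan – 29 Apr 2016: 120 days × 67 kg/day = 8,040 kg at £0.24/kg → £1,929.60
30 Apr – 7 Oct 2016: 161 days × 67 kg/day = 10,787 kg at £0.53/kg → £5,717.11
8 Oct – 31 Dec 2016: 85 days × 67 kg/day = 5,695 kg at £0.59/kg → £3,360.05

£11,006.76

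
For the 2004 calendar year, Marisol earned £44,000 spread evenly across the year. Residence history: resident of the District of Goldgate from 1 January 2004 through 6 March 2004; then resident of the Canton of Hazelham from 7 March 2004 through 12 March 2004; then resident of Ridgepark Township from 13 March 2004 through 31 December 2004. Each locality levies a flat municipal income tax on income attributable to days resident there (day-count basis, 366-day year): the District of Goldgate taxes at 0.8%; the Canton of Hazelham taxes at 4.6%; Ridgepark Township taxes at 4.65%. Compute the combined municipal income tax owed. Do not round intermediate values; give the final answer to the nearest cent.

The District of Goldgate, 1 January – 6 March 2004: 66 days → £44,000 × 0.8% × 66/366 = £63.4754
The Canton of Hazelham, 7 March – 12 March 2004: 6 days → £44,000 × 4.6% × 6/366 = £33.1803
Ridgepark Township, 13 March – 31 December 2004: 294 days → £44,000 × 4.65% × 294/366 = £1,643.5082
Total = £1,740.1639

£1,740.16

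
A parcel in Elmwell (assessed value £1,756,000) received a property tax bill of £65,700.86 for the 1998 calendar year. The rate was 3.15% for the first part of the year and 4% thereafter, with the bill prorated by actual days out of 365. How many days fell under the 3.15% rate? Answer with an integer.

111 days

Let d = days at the first rate; then 365 − d days at the second rate.
£1,756,000 × [3.15%·d + 4%·(365−d)] / 365 = £65,700.86
Solving gives d = 111, so the new rate took effect on 22 April 1998.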